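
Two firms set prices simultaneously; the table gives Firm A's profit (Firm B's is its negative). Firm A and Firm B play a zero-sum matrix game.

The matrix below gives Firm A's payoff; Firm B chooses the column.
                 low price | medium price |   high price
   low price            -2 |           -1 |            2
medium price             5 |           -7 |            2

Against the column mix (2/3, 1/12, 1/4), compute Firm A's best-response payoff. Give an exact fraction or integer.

13/4

low price: (-2)·(2/3) + (-1)·(1/12) + (2)·(1/4) = -11/12.
medium price: (5)·(2/3) + (-7)·(1/12) + (2)·(1/4) = 13/4.
The best pure response is medium price with expected payoff 13/4.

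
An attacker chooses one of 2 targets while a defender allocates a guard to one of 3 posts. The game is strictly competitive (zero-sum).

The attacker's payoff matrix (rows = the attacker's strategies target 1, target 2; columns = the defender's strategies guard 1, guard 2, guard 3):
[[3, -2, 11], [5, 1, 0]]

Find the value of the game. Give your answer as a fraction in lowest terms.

11/14

Column guard 1 is strictly dominated by guard 2 for the defender (it gives the attacker more in every row).
The remaining 2×2 game on (target 1, target 2) × (guard 2, guard 3) has no saddle point. Let the attacker play target 1 with probability p; indifference gives −2p + (1−p) = 11p, so p = 1/14.
Similarly the defender's optimal q on guard 2 is 11/14, and the value is -2·(11/14) + (11)·(3/14) = 11/14.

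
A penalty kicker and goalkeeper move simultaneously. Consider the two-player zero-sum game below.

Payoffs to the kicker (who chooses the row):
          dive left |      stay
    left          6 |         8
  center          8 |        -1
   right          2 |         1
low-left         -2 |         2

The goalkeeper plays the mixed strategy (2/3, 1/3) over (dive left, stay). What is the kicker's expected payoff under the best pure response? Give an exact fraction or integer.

left: (6)·(2/3) + (8)·(1/3) = 20/3.
center: (8)·(2/3) + (-1)·(1/3) = 5.
right: (2)·(2/3) + (1)·(1/3) = 5/3.
low-left: (-2)·(2/3) + (2)·(1/3) = -2/3.
The best pure response is left with expected payoff 20/3.

20/3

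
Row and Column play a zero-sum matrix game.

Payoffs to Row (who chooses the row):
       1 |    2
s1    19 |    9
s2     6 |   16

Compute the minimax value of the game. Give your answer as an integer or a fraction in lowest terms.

Row minima are 9 and 6, so Row's maximin is 9; column maxima are 19 and 16, so Column's minimax is 16. These differ, so the equilibrium is in mixed strategies.
Let Row play s1 with probability p. Column is indifferent when 19p + 6(1−p) = 9p + 16(1−p), giving p = 1/2.
Let Column play 1 with probability q. Row is indifferent when 19q + 9(1−q) = 6q + 16(1−q), giving q = 7/20.
The value is 19·(7/20) + (9)·(13/20) = 25/2.

25/2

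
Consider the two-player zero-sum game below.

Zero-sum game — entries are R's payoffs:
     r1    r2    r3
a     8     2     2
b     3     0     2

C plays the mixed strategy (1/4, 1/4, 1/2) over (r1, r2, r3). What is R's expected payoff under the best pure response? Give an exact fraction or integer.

a: (8)·(1/4) + (2)·(1/4) + (2)·(1/2) = 7/2.
b: (3)·(1/4) + (0)·(1/4) + (2)·(1/2) = 7/4.
The best pure response is a with expected payoff 7/2.

7/2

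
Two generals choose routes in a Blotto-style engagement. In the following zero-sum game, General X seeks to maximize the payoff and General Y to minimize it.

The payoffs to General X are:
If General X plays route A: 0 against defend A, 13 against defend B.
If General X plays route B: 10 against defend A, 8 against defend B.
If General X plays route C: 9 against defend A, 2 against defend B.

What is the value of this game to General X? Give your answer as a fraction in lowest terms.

26/3

Row route C is strictly dominated by row route B, so General X never plays it.
The remaining 2×2 game on (route A, route B) × (defend A, defend B) has no saddle point. Let General X play route A with probability p; indifference gives 10(1−p) = 13p + 8(1−p), so p = 2/15.
Similarly General Y's optimal q on defend A is 1/3, and the value is 0·(1/3) + (13)·(2/3) = 26/3.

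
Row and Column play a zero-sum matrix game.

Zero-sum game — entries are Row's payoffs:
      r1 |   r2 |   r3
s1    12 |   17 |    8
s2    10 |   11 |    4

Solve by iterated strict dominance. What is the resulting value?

8

Row s2 is strictly dominated by row s1 (12>10, 17>11, 8>4); eliminate s2.
Column r2 is strictly dominated by r1 for Column (12<17); eliminate r2.
Column r1 is strictly dominated by r3 for Column (8<12); eliminate r1.
Only (s1, r3) remains, with payoff 8.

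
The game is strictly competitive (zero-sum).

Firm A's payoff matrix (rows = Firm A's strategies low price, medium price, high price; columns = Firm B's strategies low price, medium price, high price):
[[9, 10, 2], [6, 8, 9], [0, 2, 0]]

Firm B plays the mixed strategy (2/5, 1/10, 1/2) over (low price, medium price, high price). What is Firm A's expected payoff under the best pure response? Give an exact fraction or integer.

low price: (9)·(2/5) + (10)·(1/10) + (2)·(1/2) = 28/5.
medium price: (6)·(2/5) + (8)·(1/10) + (9)·(1/2) = 77/10.
high price: (0)·(2/5) + (2)·(1/10) + (0)·(1/2) = 1/5.
The best pure response is medium price with expected payoff 77/10.

77/10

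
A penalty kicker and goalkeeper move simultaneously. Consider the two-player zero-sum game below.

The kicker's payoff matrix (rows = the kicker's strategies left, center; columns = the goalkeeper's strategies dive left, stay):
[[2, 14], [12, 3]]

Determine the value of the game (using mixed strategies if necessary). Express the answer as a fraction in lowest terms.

Row minima are 2 and 3, so the kicker's maximin is 3; column maxima are 12 and 14, so the goalkeeper's minimax is 12. These differ, so the equilibrium is in mixed strategies.
Let the kicker play left with probability p. The goalkeeper is indifferent when 2p + 12(1−p) = 14p + 3(1−p), giving p = 3/7.
Let the goalkeeper play dive left with probability q. The kicker is indifferent when 2q + 14(1−q) = 12q + 3(1−q), giving q = 11/21.
The value is 2·(11/21) + (14)·(10/21) = 54/7.

54/7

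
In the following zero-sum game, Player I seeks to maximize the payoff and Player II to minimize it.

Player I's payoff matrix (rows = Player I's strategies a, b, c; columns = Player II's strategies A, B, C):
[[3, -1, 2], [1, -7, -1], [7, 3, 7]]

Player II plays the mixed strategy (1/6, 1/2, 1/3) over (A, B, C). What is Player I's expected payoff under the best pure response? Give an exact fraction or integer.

a: (3)·(1/6) + (-1)·(1/2) + (2)·(1/3) = 2/3.
b: (1)·(1/6) + (-7)·(1/2) + (-1)·(1/3) = -11/3.
c: (7)·(1/6) + (3)·(1/2) + (7)·(1/3) = 5.
The best pure response is c with expected payoff 5.

5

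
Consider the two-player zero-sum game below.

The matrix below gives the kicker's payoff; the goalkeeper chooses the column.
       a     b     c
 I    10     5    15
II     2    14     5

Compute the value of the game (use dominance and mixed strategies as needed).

Column c is strictly dominated by a for the goalkeeper (it gives the kicker more in every row).
The remaining 2×2 game on (I, II) × (a, b) has no saddle point. Let the kicker play I with probability p; indifference gives 10p + 2(1−p) = 5p + 14(1−p), so p = 12/17.
Similarly the goalkeeper's optimal q on a is 9/17, and the value is 10·(9/17) + (5)·(8/17) = 130/17.

130/17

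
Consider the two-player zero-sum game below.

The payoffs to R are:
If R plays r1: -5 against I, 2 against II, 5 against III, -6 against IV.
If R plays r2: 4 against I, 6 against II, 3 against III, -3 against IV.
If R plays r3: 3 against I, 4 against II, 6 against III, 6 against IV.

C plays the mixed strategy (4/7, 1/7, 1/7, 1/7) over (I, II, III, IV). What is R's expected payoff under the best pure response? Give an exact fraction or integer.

r1: (-5)·(4/7) + (2)·(1/7) + (5)·(1/7) + (-6)·(1/7) = -19/7.
r2: (4)·(4/7) + (6)·(1/7) + (3)·(1/7) + (-3)·(1/7) = 22/7.
r3: (3)·(4/7) + (4)·(1/7) + (6)·(1/7) + (6)·(1/7) = 4.
The best pure response is r3 with expected payoff 4.

4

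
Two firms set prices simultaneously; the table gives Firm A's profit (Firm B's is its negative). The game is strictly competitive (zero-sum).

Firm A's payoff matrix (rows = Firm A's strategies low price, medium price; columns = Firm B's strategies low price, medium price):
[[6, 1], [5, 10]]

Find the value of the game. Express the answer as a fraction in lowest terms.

Row minima are 1 and 5, so Firm A's maximin is 5; column maxima are 6 and 10, so Firm B's minimax is 6. These differ, so the equilibrium is in mixed strategies.
Let Firm A play low price with probability p. Firm B is indifferent when 6p + 5(1−p) = p + 10(1−p), giving p = 1/2.
Let Firm B play low price with probability q. Firm A is indifferent when 6q + (1−q) = 5q + 10(1−q), giving q = 9/10.
The value is 6·(9/10) + (1)·(1/10) = 11/2.

11/2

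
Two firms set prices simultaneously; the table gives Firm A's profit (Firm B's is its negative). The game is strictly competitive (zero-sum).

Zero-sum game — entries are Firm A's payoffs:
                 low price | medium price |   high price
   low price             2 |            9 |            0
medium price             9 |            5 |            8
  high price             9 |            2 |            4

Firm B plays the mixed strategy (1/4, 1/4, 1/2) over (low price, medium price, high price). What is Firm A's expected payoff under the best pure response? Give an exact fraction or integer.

15/2

low price: (2)·(1/4) + (9)·(1/4) + (0)·(1/2) = 11/4.
medium price: (9)·(1/4) + (5)·(1/4) + (8)·(1/2) = 15/2.
high price: (9)·(1/4) + (2)·(1/4) + (4)·(1/2) = 19/4.
The best pure response is medium price with expected payoff 15/2.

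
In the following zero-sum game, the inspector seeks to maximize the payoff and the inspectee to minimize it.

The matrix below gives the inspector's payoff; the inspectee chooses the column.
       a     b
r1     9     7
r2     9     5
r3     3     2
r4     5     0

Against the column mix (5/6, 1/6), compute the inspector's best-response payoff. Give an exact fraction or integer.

r1: (9)·(5/6) + (7)·(1/6) = 26/3.
r2: (9)·(5/6) + (5)·(1/6) = 25/3.
r3: (3)·(5/6) + (2)·(1/6) = 17/6.
r4: (5)·(5/6) + (0)·(1/6) = 25/6.
The best pure response is r1 with expected payoff 26/3.

26/3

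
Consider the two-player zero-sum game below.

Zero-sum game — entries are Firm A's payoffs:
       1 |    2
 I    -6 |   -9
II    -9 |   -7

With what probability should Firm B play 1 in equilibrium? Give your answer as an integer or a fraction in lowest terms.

Row minima are -9 and -9, so Firm A's maximin is -9; column maxima are -6 and -7, so Firm B's minimax is -7. These differ, so the equilibrium is in mixed strategies.
Let Firm B play 1 with probability q. Firm A is indifferent when −6q − 9(1−q) = −9q − 7(1−q), giving q = 2/5.

2/5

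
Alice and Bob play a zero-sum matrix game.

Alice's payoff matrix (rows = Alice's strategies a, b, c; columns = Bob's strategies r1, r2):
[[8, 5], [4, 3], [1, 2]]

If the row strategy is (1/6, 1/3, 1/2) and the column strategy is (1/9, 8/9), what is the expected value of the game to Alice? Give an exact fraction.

Against (1/9, 8/9), each row's expected payoff is a: 16/3; b: 28/9; c: 17/9.
Taking the (1/6, 1/3, 1/2)-weighted average: (1/6)·(16/3) + (1/3)·(28/9) + (1/2)·(17/9) = 155/54.

155/54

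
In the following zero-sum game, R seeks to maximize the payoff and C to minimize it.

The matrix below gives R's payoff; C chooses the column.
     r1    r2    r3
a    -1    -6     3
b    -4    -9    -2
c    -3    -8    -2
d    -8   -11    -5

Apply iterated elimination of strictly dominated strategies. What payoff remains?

-6

Row d is strictly dominated by row a (-1>-8, -6>-11, 3>-5); eliminate d.
Column r3 is strictly dominated by r1 for C (-1<3, -4<-2, -3<-2); eliminate r3.
Column r1 is strictly dominated by r2 for C (-6<-1, -9<-4, -8<-3); eliminate r1.
Row b is strictly dominated by row a (-6>-9); eliminate b.
Row c is strictly dominated by row a (-6>-8); eliminate c.
Only (a, r2) remains, with payoff -6.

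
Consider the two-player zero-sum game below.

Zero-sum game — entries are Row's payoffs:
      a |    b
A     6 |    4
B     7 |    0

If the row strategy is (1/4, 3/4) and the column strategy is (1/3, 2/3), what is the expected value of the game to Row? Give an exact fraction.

35/12

Against (1/3, 2/3), each row's expected payoff is A: 14/3; B: 7/3.
Taking the (1/4, 3/4)-weighted average: (1/4)·(14/3) + (3/4)·(7/3) = 35/12.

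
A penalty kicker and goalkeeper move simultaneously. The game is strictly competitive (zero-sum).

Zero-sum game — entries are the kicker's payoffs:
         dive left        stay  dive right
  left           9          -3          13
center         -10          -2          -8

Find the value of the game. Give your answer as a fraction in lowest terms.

Column dive right is strictly dominated by dive left for the goalkeeper (it gives the kicker more in every row).
The remaining 2×2 game on (left, center) × (dive left, stay) has no saddle point. Let the kicker play left with probability p; indifference gives 9p − 10(1−p) = −3p − 2(1−p), so p = 2/5.
Similarly the goalkeeper's optimal q on dive left is 1/20, and the value is 9·(1/20) + (-3)·(19/20) = -12/5.

-12/5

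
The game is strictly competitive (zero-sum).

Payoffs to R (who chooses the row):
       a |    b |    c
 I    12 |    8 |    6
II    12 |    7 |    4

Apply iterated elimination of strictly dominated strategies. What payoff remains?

Column b is strictly dominated by c for C (6<8, 4<7); eliminate b.
Column a is strictly dominated by c for C (6<12, 4<12); eliminate a.
Row II is strictly dominated by row I (6>4); eliminate II.
Only (I, c) remains, with payoff 6.

6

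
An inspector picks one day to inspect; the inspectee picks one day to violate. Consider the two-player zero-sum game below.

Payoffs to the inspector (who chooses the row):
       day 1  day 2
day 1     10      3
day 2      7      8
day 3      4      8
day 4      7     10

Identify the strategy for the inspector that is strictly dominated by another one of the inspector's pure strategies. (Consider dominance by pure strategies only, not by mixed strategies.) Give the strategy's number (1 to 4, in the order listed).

3

Compare day 3 with day 4: 7 > 4, 10 > 8.
So day 4 strictly dominates day 3 for the inspector; day 3 is strictly dominated.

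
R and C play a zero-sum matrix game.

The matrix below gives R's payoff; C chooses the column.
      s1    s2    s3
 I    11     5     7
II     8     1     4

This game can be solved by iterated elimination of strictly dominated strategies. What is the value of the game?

Column s1 is strictly dominated by s2 for C (5<11, 1<8); eliminate s1.
Column s3 is strictly dominated by s2 for C (5<7, 1<4); eliminate s3.
Row II is strictly dominated by row I (5>1); eliminate II.
Only (I, s2) remains, with payoff 5.

5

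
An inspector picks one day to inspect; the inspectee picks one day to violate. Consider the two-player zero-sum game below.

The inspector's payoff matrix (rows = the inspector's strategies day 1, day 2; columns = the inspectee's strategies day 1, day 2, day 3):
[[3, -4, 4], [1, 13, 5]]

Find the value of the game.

Column day 3 is strictly dominated by day 1 for the inspectee (it gives the inspector more in every row).
The remaining 2×2 game on (day 1, day 2) × (day 1, day 2) has no saddle point. Let the inspector play day 1 with probability p; indifference gives 3p + (1−p) = −4p + 13(1−p), so p = 12/19.
Similarly the inspectee's optimal q on day 1 is 17/19, and the value is 3·(17/19) + (-4)·(2/19) = 43/19.

43/19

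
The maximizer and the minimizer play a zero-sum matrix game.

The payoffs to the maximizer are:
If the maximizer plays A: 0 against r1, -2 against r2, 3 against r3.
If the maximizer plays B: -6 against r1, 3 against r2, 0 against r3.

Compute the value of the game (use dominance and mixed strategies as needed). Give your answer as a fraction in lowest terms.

Column r3 is strictly dominated by r1 for the minimizer (it gives the maximizer more in every row).
The remaining 2×2 game on (A, B) × (r1, r2) has no saddle point. Let the maximizer play A with probability p; indifference gives −6(1−p) = −2p + 3(1−p), so p = 9/11.
Similarly the minimizer's optimal q on r1 is 5/11, and the value is 0·(5/11) + (-2)·(6/11) = -12/11.

-12/11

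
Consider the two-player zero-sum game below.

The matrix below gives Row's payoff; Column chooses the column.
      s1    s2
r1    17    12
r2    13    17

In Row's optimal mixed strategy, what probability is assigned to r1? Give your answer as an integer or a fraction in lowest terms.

Row minima are 12 and 13, so Row's maximin is 13; column maxima are 17 and 17, so Column's minimax is 17. These differ, so the equilibrium is in mixed strategies.
Let Row play r1 with probability p. Column is indifferent when 17p + 13(1−p) = 12p + 17(1−p), giving p = 4/9.

4/9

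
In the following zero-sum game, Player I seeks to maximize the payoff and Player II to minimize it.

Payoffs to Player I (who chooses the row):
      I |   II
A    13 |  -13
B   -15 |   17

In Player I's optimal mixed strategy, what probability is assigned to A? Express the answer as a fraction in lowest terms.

Row minima are -13 and -15, so Player I's maximin is -13; column maxima are 13 and 17, so Player II's minimax is 13. These differ, so the equilibrium is in mixed strategies.
Let Player I play A with probability p. Player II is indifferent when 13p − 15(1−p) = −13p + 17(1−p), giving p = 16/29.

16/29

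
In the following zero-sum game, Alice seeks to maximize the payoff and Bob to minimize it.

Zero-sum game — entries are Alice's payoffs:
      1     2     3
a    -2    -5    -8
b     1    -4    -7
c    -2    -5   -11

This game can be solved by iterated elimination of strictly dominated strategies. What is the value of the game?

Row a is strictly dominated by row b (1>-2, -4>-5, -7>-8); eliminate a.
Row c is strictly dominated by row b (1>-2, -4>-5, -7>-11); eliminate c.
Column 1 is strictly dominated by 2 for Bob (-4<1); eliminate 1.
Column 2 is strictly dominated by 3 for Bob (-7<-4); eliminate 2.
Only (b, 3) remains, with payoff -7.

-7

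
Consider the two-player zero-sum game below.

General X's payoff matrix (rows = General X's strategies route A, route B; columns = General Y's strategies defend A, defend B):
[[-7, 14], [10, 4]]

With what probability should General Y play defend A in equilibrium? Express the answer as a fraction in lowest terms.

10/27

Row minima are -7 and 4, so General X's maximin is 4; column maxima are 10 and 14, so General Y's minimax is 10. These differ, so the equilibrium is in mixed strategies.
Let General Y play defend A with probability q. General X is indifferent when −7q + 14(1−q) = 10q + 4(1−q), giving q = 10/27.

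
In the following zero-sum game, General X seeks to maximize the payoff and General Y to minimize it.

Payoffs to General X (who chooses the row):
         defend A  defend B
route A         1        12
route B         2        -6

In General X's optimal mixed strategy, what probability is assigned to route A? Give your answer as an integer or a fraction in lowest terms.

8/19

Row minima are 1 and -6, so General X's maximin is 1; column maxima are 2 and 12, so General Y's minimax is 2. These differ, so the equilibrium is in mixed strategies.
Let General X play route A with probability p. General Y is indifferent when p + 2(1−p) = 12p − 6(1−p), giving p = 8/19.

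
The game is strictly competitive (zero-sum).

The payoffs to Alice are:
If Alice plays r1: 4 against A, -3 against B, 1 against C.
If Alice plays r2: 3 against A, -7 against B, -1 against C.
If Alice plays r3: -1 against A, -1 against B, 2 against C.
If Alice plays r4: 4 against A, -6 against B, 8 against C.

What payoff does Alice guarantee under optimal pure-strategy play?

Row minima: -3, -7, -1, -6 → Alice's maximin is -1.
Column maxima: 4, -1, 8 → Bob's minimax is -1.
They coincide at (r3, B), so the value is -1.

-1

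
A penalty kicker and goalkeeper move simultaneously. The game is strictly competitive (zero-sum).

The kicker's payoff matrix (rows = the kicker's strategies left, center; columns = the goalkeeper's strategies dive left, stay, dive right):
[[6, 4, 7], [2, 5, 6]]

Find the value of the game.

Column dive right is strictly dominated by dive left for the goalkeeper (it gives the kicker more in every row).
The remaining 2×2 game on (left, center) × (dive left, stay) has no saddle point. Let the kicker play left with probability p; indifference gives 6p + 2(1−p) = 4p + 5(1−p), so p = 3/5.
Similarly the goalkeeper's optimal q on dive left is 1/5, and the value is 6·(1/5) + (4)·(4/5) = 22/5.

22/5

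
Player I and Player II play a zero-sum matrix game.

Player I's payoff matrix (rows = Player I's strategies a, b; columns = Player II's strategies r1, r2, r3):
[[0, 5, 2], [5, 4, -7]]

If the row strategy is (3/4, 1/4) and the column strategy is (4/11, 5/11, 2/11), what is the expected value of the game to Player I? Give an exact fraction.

Against (4/11, 5/11, 2/11), each row's expected payoff is a: 29/11; b: 26/11.
Taking the (3/4, 1/4)-weighted average: (3/4)·(29/11) + (1/4)·(26/11) = 113/44.

113/44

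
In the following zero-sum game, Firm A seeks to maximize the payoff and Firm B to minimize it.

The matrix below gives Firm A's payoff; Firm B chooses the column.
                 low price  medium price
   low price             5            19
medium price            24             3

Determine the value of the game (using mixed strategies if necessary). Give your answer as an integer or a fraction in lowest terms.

63/5

Row minima are 5 and 3, so Firm A's maximin is 5; column maxima are 24 and 19, so Firm B's minimax is 19. These differ, so the equilibrium is in mixed strategies.
Let Firm A play low price with probability p. Firm B is indifferent when 5p + 24(1−p) = 19p + 3(1−p), giving p = 3/5.
Let Firm B play low price with probability q. Firm A is indifferent when 5q + 19(1−q) = 24q + 3(1−q), giving q = 16/35.
The value is 5·(16/35) + (19)·(19/35) = 63/5.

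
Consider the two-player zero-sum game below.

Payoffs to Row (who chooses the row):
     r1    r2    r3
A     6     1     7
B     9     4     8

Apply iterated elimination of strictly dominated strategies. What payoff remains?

4

Row A is strictly dominated by row B (9>6, 4>1, 8>7); eliminate A.
Column r1 is strictly dominated by r2 for Column (4<9); eliminate r1.
Column r3 is strictly dominated by r2 for Column (4<8); eliminate r3.
Only (B, r2) remains, with payoff 4.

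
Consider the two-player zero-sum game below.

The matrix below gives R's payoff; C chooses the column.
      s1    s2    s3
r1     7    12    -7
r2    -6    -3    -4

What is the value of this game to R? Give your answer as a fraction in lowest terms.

-35/8

Column s2 is strictly dominated by s1 for C (it gives R more in every row).
The remaining 2×2 game on (r1, r2) × (s1, s3) has no saddle point. Let R play r1 with probability p; indifference gives 7p − 6(1−p) = −7p − 4(1−p), so p = 1/8.
Similarly C's optimal q on s1 is 3/16, and the value is 7·(3/16) + (-7)·(13/16) = -35/8.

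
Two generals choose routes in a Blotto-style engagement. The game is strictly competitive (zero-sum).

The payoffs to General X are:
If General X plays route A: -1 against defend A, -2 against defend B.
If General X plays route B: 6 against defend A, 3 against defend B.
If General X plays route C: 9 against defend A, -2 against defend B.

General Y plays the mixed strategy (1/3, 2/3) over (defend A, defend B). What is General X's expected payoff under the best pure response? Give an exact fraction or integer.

4

route A: (-1)·(1/3) + (-2)·(2/3) = -5/3.
route B: (6)·(1/3) + (3)·(2/3) = 4.
route C: (9)·(1/3) + (-2)·(2/3) = 5/3.
The best pure response is route B with expected payoff 4.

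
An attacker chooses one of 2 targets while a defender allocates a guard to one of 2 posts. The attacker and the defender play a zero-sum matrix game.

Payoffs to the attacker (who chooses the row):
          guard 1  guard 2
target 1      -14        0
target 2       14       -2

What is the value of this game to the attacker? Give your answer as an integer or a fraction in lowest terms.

Row minima are -14 and -2, so the attacker's maximin is -2; column maxima are 14 and 0, so the defender's minimax is 0. These differ, so the equilibrium is in mixed strategies.
Let the attacker play target 1 with probability p. The defender is indifferent when −14p + 14(1−p) = −2(1−p), giving p = 8/15.
Let the defender play guard 1 with probability q. The attacker is indifferent when −14q = 14q − 2(1−q), giving q = 1/15.
The value is -14·(1/15) + (0)·(14/15) = -14/15.

-14/15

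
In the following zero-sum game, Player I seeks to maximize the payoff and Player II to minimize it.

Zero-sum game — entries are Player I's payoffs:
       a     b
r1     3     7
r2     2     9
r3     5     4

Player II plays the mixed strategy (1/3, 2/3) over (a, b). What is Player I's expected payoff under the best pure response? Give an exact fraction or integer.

r1: (3)·(1/3) + (7)·(2/3) = 17/3.
r2: (2)·(1/3) + (9)·(2/3) = 20/3.
r3: (5)·(1/3) + (4)·(2/3) = 13/3.
The best pure response is r2 with expected payoff 20/3.

20/3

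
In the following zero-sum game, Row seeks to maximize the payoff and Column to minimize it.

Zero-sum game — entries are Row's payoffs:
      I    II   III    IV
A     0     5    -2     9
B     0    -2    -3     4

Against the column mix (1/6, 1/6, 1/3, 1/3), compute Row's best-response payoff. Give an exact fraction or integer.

19/6

A: (0)·(1/6) + (5)·(1/6) + (-2)·(1/3) + (9)·(1/3) = 19/6.
B: (0)·(1/6) + (-2)·(1/6) + (-3)·(1/3) + (4)·(1/3) = 0.
The best pure response is A with expected payoff 19/6.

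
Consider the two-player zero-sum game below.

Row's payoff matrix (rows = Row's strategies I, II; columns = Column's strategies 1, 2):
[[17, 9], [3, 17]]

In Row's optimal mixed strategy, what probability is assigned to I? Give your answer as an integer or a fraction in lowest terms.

7/11

Row minima are 9 and 3, so Row's maximin is 9; column maxima are 17 and 17, so Column's minimax is 17. These differ, so the equilibrium is in mixed strategies.
Let Row play I with probability p. Column is indifferent when 17p + 3(1−p) = 9p + 17(1−p), giving p = 7/11.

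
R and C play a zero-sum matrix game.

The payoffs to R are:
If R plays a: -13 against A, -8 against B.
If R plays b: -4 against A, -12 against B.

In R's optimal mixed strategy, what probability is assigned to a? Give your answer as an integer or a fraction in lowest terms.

8/13

Row minima are -13 and -12, so R's maximin is -12; column maxima are -4 and -8, so C's minimax is -8. These differ, so the equilibrium is in mixed strategies.
Let R play a with probability p. C is indifferent when −13p − 4(1−p) = −8p − 12(1−p), giving p = 8/13.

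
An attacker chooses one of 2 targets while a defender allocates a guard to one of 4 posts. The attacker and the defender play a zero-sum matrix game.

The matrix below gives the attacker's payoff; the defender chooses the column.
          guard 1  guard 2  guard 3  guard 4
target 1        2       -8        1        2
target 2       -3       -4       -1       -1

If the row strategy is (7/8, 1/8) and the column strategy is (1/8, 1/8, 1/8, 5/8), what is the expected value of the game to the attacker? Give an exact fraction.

11/32

Against (1/8, 1/8, 1/8, 5/8), each row's expected payoff is target 1: 5/8; target 2: -13/8.
Taking the (7/8, 1/8)-weighted average: (7/8)·(5/8) + (1/8)·(-13/8) = 11/32.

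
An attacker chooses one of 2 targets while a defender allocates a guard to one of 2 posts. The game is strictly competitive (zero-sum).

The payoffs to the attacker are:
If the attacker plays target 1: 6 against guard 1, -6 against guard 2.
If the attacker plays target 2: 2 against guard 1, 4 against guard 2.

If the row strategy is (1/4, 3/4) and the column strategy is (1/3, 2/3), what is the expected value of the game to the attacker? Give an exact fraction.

2

Against (1/3, 2/3), each row's expected payoff is target 1: -2; target 2: 10/3.
Taking the (1/4, 3/4)-weighted average: (1/4)·(-2) + (3/4)·(10/3) = 2.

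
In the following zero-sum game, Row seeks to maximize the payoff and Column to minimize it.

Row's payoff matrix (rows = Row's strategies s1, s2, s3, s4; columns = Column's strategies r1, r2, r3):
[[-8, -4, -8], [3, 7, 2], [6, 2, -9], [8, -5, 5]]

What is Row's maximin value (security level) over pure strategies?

The worst-case payoff for each row is s1: -8, s2: 2, s3: -9, s4: -5.
The best of these is 2.

2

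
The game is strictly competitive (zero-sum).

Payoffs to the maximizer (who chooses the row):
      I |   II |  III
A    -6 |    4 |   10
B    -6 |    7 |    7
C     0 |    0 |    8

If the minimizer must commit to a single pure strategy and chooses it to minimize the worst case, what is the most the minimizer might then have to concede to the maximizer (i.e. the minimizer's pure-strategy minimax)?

0

The worst case (largest entry) in each column is I: 0, II: 7, III: 10.
The best (smallest) of these is 0.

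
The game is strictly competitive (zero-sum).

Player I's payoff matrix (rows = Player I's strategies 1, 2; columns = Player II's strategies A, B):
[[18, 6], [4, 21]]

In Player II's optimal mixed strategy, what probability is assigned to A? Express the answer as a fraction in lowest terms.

15/29

Row minima are 6 and 4, so Player I's maximin is 6; column maxima are 18 and 21, so Player II's minimax is 18. These differ, so the equilibrium is in mixed strategies.
Let Player II play A with probability q. Player I is indifferent when 18q + 6(1−q) = 4q + 21(1−q), giving q = 15/29.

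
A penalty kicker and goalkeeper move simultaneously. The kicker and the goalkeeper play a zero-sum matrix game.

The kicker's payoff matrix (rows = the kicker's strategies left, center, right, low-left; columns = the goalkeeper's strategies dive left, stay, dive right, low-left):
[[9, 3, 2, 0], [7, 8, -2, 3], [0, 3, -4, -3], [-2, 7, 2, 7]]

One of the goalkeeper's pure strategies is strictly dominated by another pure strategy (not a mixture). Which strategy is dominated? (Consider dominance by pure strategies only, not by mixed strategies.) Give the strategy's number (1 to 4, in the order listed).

2

The goalkeeper prefers columns that give the kicker less. Compare stay with dive right: 2 < 3, -2 < 8, -4 < 3, 2 < 7.
So dive right strictly dominates stay for the goalkeeper; stay is strictly dominated.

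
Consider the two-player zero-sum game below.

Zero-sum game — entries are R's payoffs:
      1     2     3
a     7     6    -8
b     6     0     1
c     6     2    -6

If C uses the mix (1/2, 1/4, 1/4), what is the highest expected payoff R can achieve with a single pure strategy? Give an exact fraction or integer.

a: (7)·(1/2) + (6)·(1/4) + (-8)·(1/4) = 3.
b: (6)·(1/2) + (0)·(1/4) + (1)·(1/4) = 13/4.
c: (6)·(1/2) + (2)·(1/4) + (-6)·(1/4) = 2.
The best pure response is b with expected payoff 13/4.

13/4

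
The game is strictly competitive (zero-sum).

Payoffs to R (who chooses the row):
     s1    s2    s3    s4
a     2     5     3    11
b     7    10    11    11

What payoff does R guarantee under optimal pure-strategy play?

7

Row minima: 2, 7 → R's maximin is 7.
Column maxima: 7, 10, 11, 11 → C's minimax is 7.
They coincide at (b, s1), so the value is 7.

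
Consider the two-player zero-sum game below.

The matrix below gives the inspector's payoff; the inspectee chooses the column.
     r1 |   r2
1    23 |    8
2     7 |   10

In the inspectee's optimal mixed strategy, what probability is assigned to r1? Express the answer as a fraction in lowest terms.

1/9

Row minima are 8 and 7, so the inspector's maximin is 8; column maxima are 23 and 10, so the inspectee's minimax is 10. These differ, so the equilibrium is in mixed strategies.
Let the inspectee play r1 with probability q. The inspector is indifferent when 23q + 8(1−q) = 7q + 10(1−q), giving q = 1/9.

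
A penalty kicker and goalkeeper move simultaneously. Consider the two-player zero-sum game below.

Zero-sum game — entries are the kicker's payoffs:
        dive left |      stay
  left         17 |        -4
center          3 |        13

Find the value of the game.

233/31

Row minima are -4 and 3, so the kicker's maximin is 3; column maxima are 17 and 13, so the goalkeeper's minimax is 13. These differ, so the equilibrium is in mixed strategies.
Let the kicker play left with probability p. The goalkeeper is indifferent when 17p + 3(1−p) = −4p + 13(1−p), giving p = 10/31.
Let the goalkeeper play dive left with probability q. The kicker is indifferent when 17q − 4(1−q) = 3q + 13(1−q), giving q = 17/31.
The value is 17·(17/31) + (-4)·(14/31) = 233/31.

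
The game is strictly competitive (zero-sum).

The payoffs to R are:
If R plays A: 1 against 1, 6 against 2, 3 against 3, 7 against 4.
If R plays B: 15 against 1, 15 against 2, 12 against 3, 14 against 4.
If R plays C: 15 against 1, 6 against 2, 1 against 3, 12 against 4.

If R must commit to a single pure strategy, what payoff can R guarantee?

12

The worst-case payoff for each row is A: 1, B: 12, C: 1.
The best of these is 12.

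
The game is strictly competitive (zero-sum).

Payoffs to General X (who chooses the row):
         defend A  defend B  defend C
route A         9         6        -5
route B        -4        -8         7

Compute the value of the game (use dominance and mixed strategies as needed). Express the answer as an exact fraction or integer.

1/13

Column defend A is strictly dominated by defend B for General Y (it gives General X more in every row).
The remaining 2×2 game on (route A, route B) × (defend B, defend C) has no saddle point. Let General X play route A with probability p; indifference gives 6p − 8(1−p) = −5p + 7(1−p), so p = 15/26.
Similarly General Y's optimal q on defend B is 6/13, and the value is 6·(6/13) + (-5)·(7/13) = 1/13.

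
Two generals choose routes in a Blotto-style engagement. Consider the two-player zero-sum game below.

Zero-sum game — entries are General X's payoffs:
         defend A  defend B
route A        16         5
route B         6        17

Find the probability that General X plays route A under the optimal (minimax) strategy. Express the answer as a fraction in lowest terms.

Row minima are 5 and 6, so General X's maximin is 6; column maxima are 16 and 17, so General Y's minimax is 16. These differ, so the equilibrium is in mixed strategies.
Let General X play route A with probability p. General Y is indifferent when 16p + 6(1−p) = 5p + 17(1−p), giving p = 1/2.

1/2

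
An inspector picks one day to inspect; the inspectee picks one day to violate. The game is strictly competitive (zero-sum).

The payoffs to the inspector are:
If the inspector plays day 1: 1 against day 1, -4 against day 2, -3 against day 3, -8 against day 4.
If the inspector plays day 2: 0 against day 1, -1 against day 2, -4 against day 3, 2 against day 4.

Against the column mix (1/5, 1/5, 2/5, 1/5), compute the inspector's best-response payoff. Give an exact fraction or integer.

-7/5

day 1: (1)·(1/5) + (-4)·(1/5) + (-3)·(2/5) + (-8)·(1/5) = -17/5.
day 2: (0)·(1/5) + (-1)·(1/5) + (-4)·(2/5) + (2)·(1/5) = -7/5.
The best pure response is day 2 with expected payoff -7/5.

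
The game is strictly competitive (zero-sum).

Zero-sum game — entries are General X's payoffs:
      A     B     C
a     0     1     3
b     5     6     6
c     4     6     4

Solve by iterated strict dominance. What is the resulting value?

Column B is strictly dominated by A for General Y (0<1, 5<6, 4<6); eliminate B.
Row a is strictly dominated by row b (5>0, 6>3); eliminate a.
Row c is strictly dominated by row b (5>4, 6>4); eliminate c.
Column C is strictly dominated by A for General Y (5<6); eliminate C.
Only (b, A) remains, with payoff 5.

5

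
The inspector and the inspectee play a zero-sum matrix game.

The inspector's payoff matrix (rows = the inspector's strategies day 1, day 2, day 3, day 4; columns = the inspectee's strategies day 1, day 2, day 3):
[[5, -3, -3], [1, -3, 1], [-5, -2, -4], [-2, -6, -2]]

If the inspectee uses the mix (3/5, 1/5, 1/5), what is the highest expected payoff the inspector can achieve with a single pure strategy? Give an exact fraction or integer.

9/5

day 1: (5)·(3/5) + (-3)·(1/5) + (-3)·(1/5) = 9/5.
day 2: (1)·(3/5) + (-3)·(1/5) + (1)·(1/5) = 1/5.
day 3: (-5)·(3/5) + (-2)·(1/5) + (-4)·(1/5) = -21/5.
day 4: (-2)·(3/5) + (-6)·(1/5) + (-2)·(1/5) = -14/5.
The best pure response is day 1 with expected payoff 9/5.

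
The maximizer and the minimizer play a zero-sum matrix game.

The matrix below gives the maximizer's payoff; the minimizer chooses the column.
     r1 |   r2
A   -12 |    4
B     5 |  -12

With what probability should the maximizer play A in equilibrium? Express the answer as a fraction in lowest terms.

Row minima are -12 and -12, so the maximizer's maximin is -12; column maxima are 5 and 4, so the minimizer's minimax is 4. These differ, so the equilibrium is in mixed strategies.
Let the maximizer play A with probability p. The minimizer is indifferent when −12p + 5(1−p) = 4p − 12(1−p), giving p = 17/33.

17/33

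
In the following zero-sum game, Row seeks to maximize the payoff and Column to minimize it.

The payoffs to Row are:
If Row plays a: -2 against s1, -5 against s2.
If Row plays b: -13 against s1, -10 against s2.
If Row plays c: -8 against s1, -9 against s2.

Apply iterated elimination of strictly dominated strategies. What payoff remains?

Row b is strictly dominated by row a (-2>-13, -5>-10); eliminate b.
Row c is strictly dominated by row a (-2>-8, -5>-9); eliminate c.
Column s1 is strictly dominated by s2 for Column (-5<-2); eliminate s1.
Only (a, s2) remains, with payoff -5.

-5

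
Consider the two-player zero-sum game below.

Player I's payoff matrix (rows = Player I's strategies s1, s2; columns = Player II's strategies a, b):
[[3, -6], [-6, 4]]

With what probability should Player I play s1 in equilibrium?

10/19

Row minima are -6 and -6, so Player I's maximin is -6; column maxima are 3 and 4, so Player II's minimax is 3. These differ, so the equilibrium is in mixed strategies.
Let Player I play s1 with probability p. Player II is indifferent when 3p − 6(1−p) = −6p + 4(1−p), giving p = 10/19.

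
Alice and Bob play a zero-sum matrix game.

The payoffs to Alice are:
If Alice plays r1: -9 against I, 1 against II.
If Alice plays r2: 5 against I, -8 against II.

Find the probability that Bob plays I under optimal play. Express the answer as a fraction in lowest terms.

9/23

Row minima are -9 and -8, so Alice's maximin is -8; column maxima are 5 and 1, so Bob's minimax is 1. These differ, so the equilibrium is in mixed strategies.
Let Bob play I with probability q. Alice is indifferent when −9q + (1−q) = 5q − 8(1−q), giving q = 9/23.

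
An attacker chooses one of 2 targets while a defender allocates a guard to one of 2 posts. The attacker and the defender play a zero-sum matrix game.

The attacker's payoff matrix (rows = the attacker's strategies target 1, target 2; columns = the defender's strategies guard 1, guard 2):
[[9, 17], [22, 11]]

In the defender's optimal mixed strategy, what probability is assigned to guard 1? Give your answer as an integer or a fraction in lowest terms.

6/19

Row minima are 9 and 11, so the attacker's maximin is 11; column maxima are 22 and 17, so the defender's minimax is 17. These differ, so the equilibrium is in mixed strategies.
Let the defender play guard 1 with probability q. The attacker is indifferent when 9q + 17(1−q) = 22q + 11(1−q), giving q = 6/19.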